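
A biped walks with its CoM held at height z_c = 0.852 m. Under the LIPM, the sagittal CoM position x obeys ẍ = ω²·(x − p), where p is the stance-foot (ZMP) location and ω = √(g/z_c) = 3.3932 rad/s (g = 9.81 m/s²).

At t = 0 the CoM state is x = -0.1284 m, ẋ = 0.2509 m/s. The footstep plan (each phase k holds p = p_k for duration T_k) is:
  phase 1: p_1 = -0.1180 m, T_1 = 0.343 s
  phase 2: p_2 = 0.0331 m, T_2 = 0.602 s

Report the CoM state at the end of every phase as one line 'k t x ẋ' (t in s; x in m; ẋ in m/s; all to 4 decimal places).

1 0.3430 -0.0294 0.3899
2 0.9450 0.2236 0.7243

phase 1: p=-0.1180, T=0.343, ωT=1.163868, cosh=1.757285, sinh=1.445009; start (x,ẋ)=(-0.128400, 0.250900) → end (x,ẋ)=(-0.029429, 0.389910)
phase 2: p=0.0331, T=0.602, ωT=2.042706, cosh=3.920564, sinh=3.790887; start (x,ẋ)=(-0.029429, 0.389910) → end (x,ẋ)=(0.223559, 0.724341)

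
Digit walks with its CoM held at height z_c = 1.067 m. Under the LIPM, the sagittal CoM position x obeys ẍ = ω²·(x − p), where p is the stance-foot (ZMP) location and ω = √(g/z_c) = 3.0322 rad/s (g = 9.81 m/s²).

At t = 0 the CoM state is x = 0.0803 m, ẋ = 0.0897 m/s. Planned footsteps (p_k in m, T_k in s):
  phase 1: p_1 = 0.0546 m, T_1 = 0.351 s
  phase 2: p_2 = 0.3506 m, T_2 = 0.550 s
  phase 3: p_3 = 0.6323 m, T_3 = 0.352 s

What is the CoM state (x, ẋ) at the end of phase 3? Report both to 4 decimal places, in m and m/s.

x = -0.8813, ẋ = -4.2372

phase 1: p=0.0546, T=0.351, ωT=1.064302, cosh=1.621892, sinh=1.276923; start (x,ẋ)=(0.080300, 0.089700) → end (x,ẋ)=(0.134057, 0.244991)
phase 2: p=0.3506, T=0.550, ωT=1.667710, cosh=2.744348, sinh=2.555669; start (x,ẋ)=(0.134057, 0.244991) → end (x,ẋ)=(-0.037180, -1.005714)
phase 3: p=0.6323, T=0.352, ωT=1.067334, cosh=1.625771, sinh=1.281847; start (x,ẋ)=(-0.037180, -1.005714) → end (x,ẋ)=(-0.881281, -4.237206)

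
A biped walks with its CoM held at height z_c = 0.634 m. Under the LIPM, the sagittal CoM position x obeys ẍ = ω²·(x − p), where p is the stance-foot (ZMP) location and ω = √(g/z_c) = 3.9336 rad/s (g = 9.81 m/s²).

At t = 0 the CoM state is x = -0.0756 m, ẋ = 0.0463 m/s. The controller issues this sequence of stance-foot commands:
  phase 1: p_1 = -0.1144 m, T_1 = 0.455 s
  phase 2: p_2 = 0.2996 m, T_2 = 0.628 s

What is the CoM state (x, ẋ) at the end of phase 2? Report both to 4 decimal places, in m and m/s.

phase 1: p=-0.1144, T=0.455, ωT=1.789788, cosh=3.077589, sinh=2.910594; start (x,ẋ)=(-0.075600, 0.046300) → end (x,ẋ)=(0.039269, 0.586718)
phase 2: p=0.2996, T=0.628, ωT=2.470301, cosh=5.955281, sinh=5.870722; start (x,ẋ)=(0.039269, 0.586718) → end (x,ẋ)=(-0.375093, -2.517766)

x = -0.3751, ẋ = -2.5178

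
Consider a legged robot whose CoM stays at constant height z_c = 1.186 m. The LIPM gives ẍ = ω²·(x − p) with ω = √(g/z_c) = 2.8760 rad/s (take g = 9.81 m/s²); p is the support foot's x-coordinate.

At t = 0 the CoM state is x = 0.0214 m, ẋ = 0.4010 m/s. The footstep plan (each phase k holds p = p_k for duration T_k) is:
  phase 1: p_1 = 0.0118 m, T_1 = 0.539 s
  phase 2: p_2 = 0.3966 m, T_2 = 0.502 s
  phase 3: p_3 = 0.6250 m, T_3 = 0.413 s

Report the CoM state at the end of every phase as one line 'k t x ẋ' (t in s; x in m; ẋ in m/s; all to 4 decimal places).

phase 1: p=0.0118, T=0.539, ωT=1.550164, cosh=2.462228, sinh=2.250015; start (x,ẋ)=(0.021400, 0.401000) → end (x,ẋ)=(0.349156, 1.049475)
phase 2: p=0.3966, T=0.502, ωT=1.443752, cosh=2.236301, sinh=2.000261; start (x,ẋ)=(0.349156, 1.049475) → end (x,ẋ)=(1.020413, 2.074012)
phase 3: p=0.6250, T=0.413, ωT=1.187788, cosh=1.792357, sinh=1.487462; start (x,ẋ)=(1.020413, 2.074012) → end (x,ẋ)=(2.406396, 5.408922)

1 0.5390 0.3492 1.0495
2 1.0410 1.0204 2.0740
3 1.4540 2.4064 5.4089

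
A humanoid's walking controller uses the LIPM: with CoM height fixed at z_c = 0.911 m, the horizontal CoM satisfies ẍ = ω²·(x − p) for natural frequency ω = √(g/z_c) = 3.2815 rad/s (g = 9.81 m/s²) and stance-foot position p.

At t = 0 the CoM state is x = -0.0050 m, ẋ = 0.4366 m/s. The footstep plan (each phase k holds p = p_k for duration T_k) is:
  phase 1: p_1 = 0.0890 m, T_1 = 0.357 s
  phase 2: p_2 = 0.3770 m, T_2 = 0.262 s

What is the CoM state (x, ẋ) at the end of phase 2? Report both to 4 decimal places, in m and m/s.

phase 1: p=0.0890, T=0.357, ωT=1.171495, cosh=1.768359, sinh=1.458456; start (x,ẋ)=(-0.005000, 0.436600) → end (x,ẋ)=(0.116820, 0.322189)
phase 2: p=0.3770, T=0.262, ωT=0.859753, cosh=1.392922, sinh=0.969655; start (x,ẋ)=(0.116820, 0.322189) → end (x,ẋ)=(0.109794, -0.379088)

x = 0.1098, ẋ = -0.3791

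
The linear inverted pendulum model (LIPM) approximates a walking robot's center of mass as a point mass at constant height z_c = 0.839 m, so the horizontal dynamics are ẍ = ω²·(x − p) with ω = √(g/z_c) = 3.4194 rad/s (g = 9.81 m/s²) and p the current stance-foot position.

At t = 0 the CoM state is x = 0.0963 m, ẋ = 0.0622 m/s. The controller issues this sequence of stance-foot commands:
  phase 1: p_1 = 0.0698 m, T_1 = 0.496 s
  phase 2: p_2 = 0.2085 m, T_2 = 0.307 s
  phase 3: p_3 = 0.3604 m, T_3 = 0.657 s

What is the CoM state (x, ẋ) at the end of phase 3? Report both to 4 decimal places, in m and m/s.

phase 1: p=0.0698, T=0.496, ωT=1.696022, cosh=2.817815, sinh=2.634403; start (x,ẋ)=(0.096300, 0.062200) → end (x,ẋ)=(0.192393, 0.413982)
phase 2: p=0.2085, T=0.307, ωT=1.049756, cosh=1.603488, sinh=1.253465; start (x,ẋ)=(0.192393, 0.413982) → end (x,ẋ)=(0.334428, 0.594778)
phase 3: p=0.3604, T=0.657, ωT=2.246546, cosh=4.780392, sinh=4.674628; start (x,ẋ)=(0.334428, 0.594778) → end (x,ẋ)=(1.049357, 2.428117)

x = 1.0494, ẋ = 2.4281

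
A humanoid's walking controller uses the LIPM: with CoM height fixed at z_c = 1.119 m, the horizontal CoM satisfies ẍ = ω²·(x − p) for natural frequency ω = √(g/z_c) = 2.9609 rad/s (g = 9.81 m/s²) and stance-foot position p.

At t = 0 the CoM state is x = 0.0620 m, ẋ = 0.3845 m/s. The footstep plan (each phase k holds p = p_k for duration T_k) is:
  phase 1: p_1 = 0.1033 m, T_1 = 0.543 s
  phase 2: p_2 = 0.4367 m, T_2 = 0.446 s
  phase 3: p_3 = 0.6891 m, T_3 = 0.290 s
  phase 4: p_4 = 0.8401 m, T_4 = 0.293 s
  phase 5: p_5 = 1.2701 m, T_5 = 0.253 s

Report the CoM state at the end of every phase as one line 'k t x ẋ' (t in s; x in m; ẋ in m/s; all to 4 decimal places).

1 0.5430 0.3072 0.7052
2 0.9890 0.5911 0.7478
3 1.2790 0.7972 0.7600
4 1.5720 1.0317 0.9399
5 1.8250 1.2223 0.6367

phase 1: p=0.1033, T=0.543, ωT=1.607769, cosh=2.595998, sinh=2.395663; start (x,ẋ)=(0.062000, 0.384500) → end (x,ẋ)=(0.307184, 0.705207)
phase 2: p=0.4367, T=0.446, ωT=1.320561, cosh=2.006254, sinh=1.739269; start (x,ẋ)=(0.307184, 0.705207) → end (x,ẋ)=(0.591105, 0.747844)
phase 3: p=0.6891, T=0.290, ωT=0.858661, cosh=1.391864, sinh=0.968135; start (x,ẋ)=(0.591105, 0.747844) → end (x,ẋ)=(0.797230, 0.759990)
phase 4: p=0.8401, T=0.293, ωT=0.867544, cosh=1.400518, sinh=0.980537; start (x,ẋ)=(0.797230, 0.759990) → end (x,ẋ)=(1.031739, 0.939916)
phase 5: p=1.2701, T=0.253, ωT=0.749108, cosh=1.293950, sinh=0.821162; start (x,ẋ)=(1.031739, 0.939916) → end (x,ẋ)=(1.222345, 0.636659)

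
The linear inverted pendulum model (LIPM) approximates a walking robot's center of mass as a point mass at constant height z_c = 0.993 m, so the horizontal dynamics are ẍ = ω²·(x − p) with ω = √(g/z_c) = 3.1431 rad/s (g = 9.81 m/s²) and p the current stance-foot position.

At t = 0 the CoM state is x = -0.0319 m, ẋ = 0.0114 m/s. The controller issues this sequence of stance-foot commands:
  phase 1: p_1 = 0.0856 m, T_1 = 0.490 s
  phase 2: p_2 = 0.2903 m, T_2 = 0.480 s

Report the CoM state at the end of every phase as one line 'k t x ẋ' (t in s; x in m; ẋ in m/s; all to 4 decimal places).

1 0.4900 -0.1930 -0.7941
2 0.9700 -1.3987 -5.1484

phase 1: p=0.0856, T=0.490, ωT=1.540119, cosh=2.439750, sinh=2.225395; start (x,ẋ)=(-0.031900, 0.011400) → end (x,ẋ)=(-0.192999, -0.794057)
phase 2: p=0.2903, T=0.480, ωT=1.508688, cosh=2.370998, sinh=2.149798; start (x,ẋ)=(-0.192999, -0.794057) → end (x,ẋ)=(-1.398715, -5.148374)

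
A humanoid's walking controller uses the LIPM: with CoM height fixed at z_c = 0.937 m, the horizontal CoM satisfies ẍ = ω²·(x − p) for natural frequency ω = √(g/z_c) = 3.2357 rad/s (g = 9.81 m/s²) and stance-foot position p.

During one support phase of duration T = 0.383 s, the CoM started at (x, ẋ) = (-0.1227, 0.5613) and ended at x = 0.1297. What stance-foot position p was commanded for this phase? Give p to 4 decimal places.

ωT = 3.2357·0.383 = 1.239273; cosh(ωT) = 1.871349, sinh(ωT) = 1.581754
x(T) = p + (x₀−p)·cosh(ωT) + (ẋ₀/ω)·sinh(ωT) ⇒ p·(1 − cosh) = x(T) − x₀·cosh − (ẋ₀/ω)·sinh
numerator   = 0.1297 − (-0.1227)·1.871349 − (0.5613/3.2357)·1.581754 = 0.084926
denominator = 1 − 1.871349 = -0.871349
p = 0.084926 / -0.871349 = -0.0975

p = -0.0975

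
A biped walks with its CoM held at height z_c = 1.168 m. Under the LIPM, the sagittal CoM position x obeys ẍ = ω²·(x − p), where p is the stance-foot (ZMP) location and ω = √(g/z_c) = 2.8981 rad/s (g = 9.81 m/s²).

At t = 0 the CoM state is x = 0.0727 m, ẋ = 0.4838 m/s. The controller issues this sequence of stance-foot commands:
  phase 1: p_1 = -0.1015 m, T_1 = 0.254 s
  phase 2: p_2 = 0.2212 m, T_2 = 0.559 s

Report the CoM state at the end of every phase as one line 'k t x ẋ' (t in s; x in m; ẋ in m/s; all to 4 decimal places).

1 0.2540 0.2564 1.0270
2 0.8130 1.1738 2.9439

phase 1: p=-0.1015, T=0.254, ωT=0.736117, cosh=1.283392, sinh=0.804422; start (x,ẋ)=(0.072700, 0.483800) → end (x,ẋ)=(0.256355, 1.027017)
phase 2: p=0.2212, T=0.559, ωT=1.620038, cosh=2.625587, sinh=2.427695; start (x,ẋ)=(0.256355, 1.027017) → end (x,ẋ)=(1.173818, 2.943858)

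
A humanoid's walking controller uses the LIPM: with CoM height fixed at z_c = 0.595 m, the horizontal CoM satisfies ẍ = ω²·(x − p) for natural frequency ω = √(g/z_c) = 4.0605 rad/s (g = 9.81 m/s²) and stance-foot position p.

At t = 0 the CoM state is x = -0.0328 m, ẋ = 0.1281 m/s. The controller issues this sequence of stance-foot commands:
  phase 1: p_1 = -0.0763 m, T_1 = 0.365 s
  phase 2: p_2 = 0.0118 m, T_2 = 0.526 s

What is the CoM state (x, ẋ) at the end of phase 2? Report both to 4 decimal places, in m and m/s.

phase 1: p=-0.0763, T=0.365, ωT=1.482082, cosh=2.314634, sinh=2.087470; start (x,ẋ)=(-0.032800, 0.128100) → end (x,ẋ)=(0.090242, 0.665218)
phase 2: p=0.0118, T=0.526, ωT=2.135823, cosh=4.291078, sinh=4.172931; start (x,ẋ)=(0.090242, 0.665218) → end (x,ẋ)=(1.032037, 4.183634)

x = 1.0320, ẋ = 4.1836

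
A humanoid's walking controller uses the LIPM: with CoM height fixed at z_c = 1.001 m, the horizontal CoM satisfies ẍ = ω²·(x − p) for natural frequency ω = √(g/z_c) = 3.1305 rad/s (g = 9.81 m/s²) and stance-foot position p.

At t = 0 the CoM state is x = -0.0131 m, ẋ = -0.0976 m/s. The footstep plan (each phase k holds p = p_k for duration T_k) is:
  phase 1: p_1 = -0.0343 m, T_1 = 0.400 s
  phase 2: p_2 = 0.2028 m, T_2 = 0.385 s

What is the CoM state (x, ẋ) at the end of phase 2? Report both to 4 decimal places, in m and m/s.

phase 1: p=-0.0343, T=0.400, ωT=1.252200, cosh=1.891953, sinh=1.606077; start (x,ẋ)=(-0.013100, -0.097600) → end (x,ẋ)=(-0.044263, -0.078065)
phase 2: p=0.2028, T=0.385, ωT=1.205242, cosh=1.818594, sinh=1.518975; start (x,ẋ)=(-0.044263, -0.078065) → end (x,ẋ)=(-0.284387, -1.316792)

x = -0.2844, ẋ = -1.3168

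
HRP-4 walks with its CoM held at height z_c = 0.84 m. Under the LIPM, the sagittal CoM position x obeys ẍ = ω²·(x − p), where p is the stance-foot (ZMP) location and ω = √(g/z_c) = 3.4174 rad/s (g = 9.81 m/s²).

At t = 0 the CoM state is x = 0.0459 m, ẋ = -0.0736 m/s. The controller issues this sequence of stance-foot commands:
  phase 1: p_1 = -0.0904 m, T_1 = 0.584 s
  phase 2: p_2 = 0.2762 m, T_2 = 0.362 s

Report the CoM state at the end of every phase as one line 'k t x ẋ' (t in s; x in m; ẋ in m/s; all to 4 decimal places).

1 0.5840 0.3425 1.4062
2 0.9460 1.0493 2.9842

phase 1: p=-0.0904, T=0.584, ωT=1.995762, cosh=3.746857, sinh=3.610947; start (x,ẋ)=(0.045900, -0.073600) → end (x,ẋ)=(0.342528, 1.406180)
phase 2: p=0.2762, T=0.362, ωT=1.237099, cosh=1.867914, sinh=1.577689; start (x,ẋ)=(0.342528, 1.406180) → end (x,ẋ)=(1.049278, 2.984239)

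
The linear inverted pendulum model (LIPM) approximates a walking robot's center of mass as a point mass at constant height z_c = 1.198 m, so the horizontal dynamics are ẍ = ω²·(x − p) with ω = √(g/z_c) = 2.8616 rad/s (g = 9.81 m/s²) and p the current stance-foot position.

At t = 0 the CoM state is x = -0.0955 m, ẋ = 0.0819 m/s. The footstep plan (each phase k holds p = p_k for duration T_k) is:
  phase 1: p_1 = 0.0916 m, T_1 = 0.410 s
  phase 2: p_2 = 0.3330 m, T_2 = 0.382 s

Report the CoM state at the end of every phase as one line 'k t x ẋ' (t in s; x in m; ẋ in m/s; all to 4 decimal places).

1 0.4100 -0.1979 -0.6375
2 0.7920 -0.8430 -3.0697

phase 1: p=0.0916, T=0.410, ωT=1.173256, cosh=1.770929, sinh=1.461571; start (x,ẋ)=(-0.095500, 0.081900) → end (x,ẋ)=(-0.197910, -0.637494)
phase 2: p=0.3330, T=0.382, ωT=1.093131, cosh=1.659384, sinh=1.324218; start (x,ẋ)=(-0.197910, -0.637494) → end (x,ẋ)=(-0.842987, -3.069669)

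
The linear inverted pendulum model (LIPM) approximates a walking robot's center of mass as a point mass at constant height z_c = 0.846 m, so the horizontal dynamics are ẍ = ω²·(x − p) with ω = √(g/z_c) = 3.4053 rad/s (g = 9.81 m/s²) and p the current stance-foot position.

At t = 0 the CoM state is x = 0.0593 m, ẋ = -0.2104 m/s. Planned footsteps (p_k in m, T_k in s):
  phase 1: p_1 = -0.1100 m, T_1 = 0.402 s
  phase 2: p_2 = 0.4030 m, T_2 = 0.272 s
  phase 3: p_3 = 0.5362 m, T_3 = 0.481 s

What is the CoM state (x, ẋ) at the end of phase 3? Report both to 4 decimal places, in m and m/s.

x = -0.4237, ẋ = -3.0614

phase 1: p=-0.1100, T=0.402, ωT=1.368931, cosh=2.092762, sinh=1.838383; start (x,ẋ)=(0.059300, -0.210400) → end (x,ẋ)=(0.130718, 0.619542)
phase 2: p=0.4030, T=0.272, ωT=0.926242, cosh=1.460520, sinh=1.064481; start (x,ẋ)=(0.130718, 0.619542) → end (x,ẋ)=(0.198993, -0.082134)
phase 3: p=0.5362, T=0.481, ωT=1.637949, cosh=2.669493, sinh=2.475115; start (x,ẋ)=(0.198993, -0.082134) → end (x,ẋ)=(-0.423670, -3.061409)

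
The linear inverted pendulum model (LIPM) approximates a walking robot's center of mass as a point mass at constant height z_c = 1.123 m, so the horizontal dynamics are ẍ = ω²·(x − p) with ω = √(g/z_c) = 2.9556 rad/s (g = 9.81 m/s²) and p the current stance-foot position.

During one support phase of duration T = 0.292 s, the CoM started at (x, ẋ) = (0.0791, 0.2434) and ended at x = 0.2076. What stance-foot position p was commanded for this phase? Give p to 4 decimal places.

p = -0.0428

ωT = 2.9556·0.292 = 0.863035; cosh(ωT) = 1.396112, sinh(ωT) = 0.974232
x(T) = p + (x₀−p)·cosh(ωT) + (ẋ₀/ω)·sinh(ωT) ⇒ p·(1 − cosh) = x(T) − x₀·cosh − (ẋ₀/ω)·sinh
numerator   = 0.2076 − (0.0791)·1.396112 − (0.2434/2.9556)·0.974232 = 0.016937
denominator = 1 − 1.396112 = -0.396112
p = 0.016937 / -0.396112 = -0.0428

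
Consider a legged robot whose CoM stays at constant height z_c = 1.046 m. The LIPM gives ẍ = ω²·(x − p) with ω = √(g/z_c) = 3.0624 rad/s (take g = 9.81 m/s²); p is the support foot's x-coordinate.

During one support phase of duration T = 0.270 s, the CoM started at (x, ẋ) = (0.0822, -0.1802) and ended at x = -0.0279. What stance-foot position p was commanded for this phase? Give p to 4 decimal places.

p = 0.2362

ωT = 3.0624·0.270 = 0.826848; cosh(ωT) = 1.361764, sinh(ωT) = 0.924338
x(T) = p + (x₀−p)·cosh(ωT) + (ẋ₀/ω)·sinh(ωT) ⇒ p·(1 − cosh) = x(T) − x₀·cosh − (ẋ₀/ω)·sinh
numerator   = -0.0279 − (0.0822)·1.361764 − (-0.1802/3.0624)·0.924338 = -0.085446
denominator = 1 − 1.361764 = -0.361764
p = -0.085446 / -0.361764 = 0.2362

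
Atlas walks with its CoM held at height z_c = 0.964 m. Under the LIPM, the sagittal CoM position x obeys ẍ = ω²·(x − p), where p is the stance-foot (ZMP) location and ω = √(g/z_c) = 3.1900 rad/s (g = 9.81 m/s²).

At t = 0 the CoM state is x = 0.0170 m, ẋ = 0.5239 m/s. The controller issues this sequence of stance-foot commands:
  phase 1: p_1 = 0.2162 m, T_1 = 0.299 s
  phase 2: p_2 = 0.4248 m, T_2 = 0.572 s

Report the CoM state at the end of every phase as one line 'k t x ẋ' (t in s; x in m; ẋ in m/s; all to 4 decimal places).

phase 1: p=0.2162, T=0.299, ωT=0.953810, cosh=1.490425, sinh=1.105155; start (x,ẋ)=(0.017000, 0.523900) → end (x,ẋ)=(0.100809, 0.078565)
phase 2: p=0.4248, T=0.572, ωT=1.824680, cosh=3.181040, sinh=3.019771; start (x,ẋ)=(0.100809, 0.078565) → end (x,ẋ)=(-0.531455, -2.871107)

1 0.2990 0.1008 0.0786
2 0.8710 -0.5315 -2.8711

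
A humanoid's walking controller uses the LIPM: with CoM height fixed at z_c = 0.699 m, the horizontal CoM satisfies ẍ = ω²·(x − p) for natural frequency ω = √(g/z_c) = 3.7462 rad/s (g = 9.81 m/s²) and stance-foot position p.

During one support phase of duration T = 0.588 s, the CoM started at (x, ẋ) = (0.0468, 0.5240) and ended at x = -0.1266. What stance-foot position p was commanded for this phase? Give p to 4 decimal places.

p = 0.2699

ωT = 3.7462·0.588 = 2.202766; cosh(ωT) = 4.580252, sinh(ωT) = 4.469755
x(T) = p + (x₀−p)·cosh(ωT) + (ẋ₀/ω)·sinh(ωT) ⇒ p·(1 − cosh) = x(T) − x₀·cosh − (ẋ₀/ω)·sinh
numerator   = -0.1266 − (0.0468)·4.580252 − (0.5240/3.7462)·4.469755 = -0.966163
denominator = 1 − 4.580252 = -3.580252
p = -0.966163 / -3.580252 = 0.2699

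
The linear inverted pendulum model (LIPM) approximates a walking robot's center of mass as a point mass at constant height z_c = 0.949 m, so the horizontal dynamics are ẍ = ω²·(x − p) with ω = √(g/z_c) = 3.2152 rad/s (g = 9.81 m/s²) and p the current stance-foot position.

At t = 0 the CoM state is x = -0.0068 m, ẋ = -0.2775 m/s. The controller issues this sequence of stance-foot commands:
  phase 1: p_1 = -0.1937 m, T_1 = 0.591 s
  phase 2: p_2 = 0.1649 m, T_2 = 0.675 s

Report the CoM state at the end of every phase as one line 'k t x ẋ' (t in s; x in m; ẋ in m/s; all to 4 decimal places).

phase 1: p=-0.1937, T=0.591, ωT=1.900183, cosh=3.418330, sinh=3.268789; start (x,ẋ)=(-0.006800, -0.277500) → end (x,ẋ)=(0.163061, 1.015697)
phase 2: p=0.1649, T=0.675, ωT=2.170260, cosh=4.437355, sinh=4.323207; start (x,ẋ)=(0.163061, 1.015697) → end (x,ẋ)=(1.522460, 4.481442)

1 0.5910 0.1631 1.0157
2 1.2660 1.5225 4.4814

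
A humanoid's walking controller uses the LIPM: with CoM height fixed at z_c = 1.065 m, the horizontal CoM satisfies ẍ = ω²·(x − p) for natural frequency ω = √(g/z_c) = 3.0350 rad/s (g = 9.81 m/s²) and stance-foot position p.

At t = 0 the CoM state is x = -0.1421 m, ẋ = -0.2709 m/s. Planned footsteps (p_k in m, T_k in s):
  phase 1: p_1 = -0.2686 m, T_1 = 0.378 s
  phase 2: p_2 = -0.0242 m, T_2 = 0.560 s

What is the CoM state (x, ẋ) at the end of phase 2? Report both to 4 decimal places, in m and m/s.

phase 1: p=-0.2686, T=0.378, ωT=1.147230, cosh=1.733486, sinh=1.415971; start (x,ẋ)=(-0.142100, -0.270900) → end (x,ẋ)=(-0.175702, 0.074029)
phase 2: p=-0.0242, T=0.560, ωT=1.699600, cosh=2.827257, sinh=2.644501; start (x,ẋ)=(-0.175702, 0.074029) → end (x,ẋ)=(-0.388030, -1.006663)

x = -0.3880, ẋ = -1.0067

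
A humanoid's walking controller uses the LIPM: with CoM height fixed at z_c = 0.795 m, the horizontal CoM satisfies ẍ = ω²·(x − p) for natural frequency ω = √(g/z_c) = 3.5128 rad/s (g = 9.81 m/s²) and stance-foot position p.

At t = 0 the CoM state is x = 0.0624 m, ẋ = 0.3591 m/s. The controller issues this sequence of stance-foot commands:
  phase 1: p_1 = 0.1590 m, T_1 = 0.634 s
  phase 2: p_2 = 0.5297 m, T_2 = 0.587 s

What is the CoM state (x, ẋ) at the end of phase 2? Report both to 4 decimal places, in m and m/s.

phase 1: p=0.1590, T=0.634, ωT=2.227115, cosh=4.690458, sinh=4.582619; start (x,ẋ)=(0.062400, 0.359100) → end (x,ẋ)=(0.174365, 0.129294)
phase 2: p=0.5297, T=0.587, ωT=2.062014, cosh=3.994491, sinh=3.867293; start (x,ẋ)=(0.174365, 0.129294) → end (x,ẋ)=(-0.747340, -4.310771)

x = -0.7473, ẋ = -4.3108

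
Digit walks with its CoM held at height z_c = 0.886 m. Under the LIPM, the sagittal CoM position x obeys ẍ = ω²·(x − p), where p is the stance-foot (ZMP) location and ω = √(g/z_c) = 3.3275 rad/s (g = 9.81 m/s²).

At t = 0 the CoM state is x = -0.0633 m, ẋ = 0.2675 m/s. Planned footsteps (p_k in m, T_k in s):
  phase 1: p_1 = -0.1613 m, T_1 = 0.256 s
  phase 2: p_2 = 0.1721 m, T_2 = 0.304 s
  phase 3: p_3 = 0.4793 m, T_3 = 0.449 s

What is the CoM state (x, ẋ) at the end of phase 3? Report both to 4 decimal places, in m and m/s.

phase 1: p=-0.1613, T=0.256, ωT=0.851840, cosh=1.385292, sinh=0.958663; start (x,ẋ)=(-0.063300, 0.267500) → end (x,ẋ)=(0.051526, 0.683181)
phase 2: p=0.1721, T=0.304, ωT=1.011560, cosh=1.556769, sinh=1.193118; start (x,ẋ)=(0.051526, 0.683181) → end (x,ẋ)=(0.229358, 0.584865)
phase 3: p=0.4793, T=0.449, ωT=1.494048, cosh=2.339777, sinh=2.115314; start (x,ẋ)=(0.229358, 0.584865) → end (x,ẋ)=(0.266294, -0.390815)

x = 0.2663, ẋ = -0.3908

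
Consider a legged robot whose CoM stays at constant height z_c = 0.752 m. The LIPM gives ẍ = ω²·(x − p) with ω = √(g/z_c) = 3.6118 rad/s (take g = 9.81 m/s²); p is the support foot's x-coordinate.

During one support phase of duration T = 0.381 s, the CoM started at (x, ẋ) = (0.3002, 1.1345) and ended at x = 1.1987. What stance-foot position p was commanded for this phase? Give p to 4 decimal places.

ωT = 3.6118·0.381 = 1.376096; cosh(ωT) = 2.105988, sinh(ωT) = 1.853425
x(T) = p + (x₀−p)·cosh(ωT) + (ẋ₀/ω)·sinh(ωT) ⇒ p·(1 − cosh) = x(T) − x₀·cosh − (ẋ₀/ω)·sinh
numerator   = 1.1987 − (0.3002)·2.105988 − (1.1345/3.6118)·1.853425 = -0.015696
denominator = 1 − 2.105988 = -1.105988
p = -0.015696 / -1.105988 = 0.0142

p = 0.0142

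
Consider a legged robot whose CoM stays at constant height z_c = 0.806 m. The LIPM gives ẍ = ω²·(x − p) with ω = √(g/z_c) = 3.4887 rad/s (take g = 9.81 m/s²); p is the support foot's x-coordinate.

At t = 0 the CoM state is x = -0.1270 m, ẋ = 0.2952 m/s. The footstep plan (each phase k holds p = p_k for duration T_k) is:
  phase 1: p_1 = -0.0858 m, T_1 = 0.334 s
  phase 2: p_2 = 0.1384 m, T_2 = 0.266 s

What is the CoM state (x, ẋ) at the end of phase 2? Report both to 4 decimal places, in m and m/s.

phase 1: p=-0.0858, T=0.334, ωT=1.165226, cosh=1.759250, sinh=1.447397; start (x,ẋ)=(-0.127000, 0.295200) → end (x,ẋ)=(-0.035808, 0.311290)
phase 2: p=0.1384, T=0.266, ωT=0.927994, cosh=1.462388, sinh=1.067042; start (x,ẋ)=(-0.035808, 0.311290) → end (x,ẋ)=(-0.021150, -0.193279)

x = -0.0211, ẋ = -0.1933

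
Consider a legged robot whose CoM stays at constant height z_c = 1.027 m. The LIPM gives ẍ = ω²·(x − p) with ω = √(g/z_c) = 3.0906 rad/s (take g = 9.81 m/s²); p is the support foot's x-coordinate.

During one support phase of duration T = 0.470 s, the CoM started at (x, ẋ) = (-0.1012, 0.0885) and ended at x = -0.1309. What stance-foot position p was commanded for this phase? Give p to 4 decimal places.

p = -0.0314

ωT = 3.0906·0.470 = 1.452582; cosh(ωT) = 2.254051, sinh(ωT) = 2.020085
x(T) = p + (x₀−p)·cosh(ωT) + (ẋ₀/ω)·sinh(ωT) ⇒ p·(1 − cosh) = x(T) − x₀·cosh − (ẋ₀/ω)·sinh
numerator   = -0.1309 − (-0.1012)·2.254051 − (0.0885/3.0906)·2.020085 = 0.039364
denominator = 1 − 2.254051 = -1.254051
p = 0.039364 / -1.254051 = -0.0314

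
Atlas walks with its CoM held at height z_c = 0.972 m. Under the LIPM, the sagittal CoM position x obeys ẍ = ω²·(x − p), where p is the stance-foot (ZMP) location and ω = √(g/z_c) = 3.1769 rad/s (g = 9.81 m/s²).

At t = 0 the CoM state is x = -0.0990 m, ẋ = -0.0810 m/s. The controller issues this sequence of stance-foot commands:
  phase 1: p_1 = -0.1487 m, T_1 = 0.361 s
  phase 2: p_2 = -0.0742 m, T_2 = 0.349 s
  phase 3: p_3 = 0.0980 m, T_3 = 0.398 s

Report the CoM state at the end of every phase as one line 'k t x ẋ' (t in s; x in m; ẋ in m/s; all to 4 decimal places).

1 0.3610 -0.0987 0.0831
2 0.7100 -0.0800 0.0347
3 1.1080 -0.2244 -0.8549

phase 1: p=-0.1487, T=0.361, ωT=1.146861, cosh=1.732963, sinh=1.415331; start (x,ẋ)=(-0.099000, -0.081000) → end (x,ẋ)=(-0.098658, 0.083099)
phase 2: p=-0.0742, T=0.349, ωT=1.108738, cosh=1.680253, sinh=1.350278; start (x,ẋ)=(-0.098658, 0.083099) → end (x,ẋ)=(-0.079976, 0.034711)
phase 3: p=0.0980, T=0.398, ωT=1.264406, cosh=1.911698, sinh=1.629291; start (x,ẋ)=(-0.079976, 0.034711) → end (x,ẋ)=(-0.224434, -0.854861)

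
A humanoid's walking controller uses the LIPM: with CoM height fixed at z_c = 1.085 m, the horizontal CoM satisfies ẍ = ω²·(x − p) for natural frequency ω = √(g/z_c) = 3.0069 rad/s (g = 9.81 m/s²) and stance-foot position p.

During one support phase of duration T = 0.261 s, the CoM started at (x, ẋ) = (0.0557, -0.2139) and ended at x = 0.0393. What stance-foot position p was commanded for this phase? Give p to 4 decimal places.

ωT = 3.0069·0.261 = 0.784801; cosh(ωT) = 1.324091, sinh(ωT) = 0.867880
x(T) = p + (x₀−p)·cosh(ωT) + (ẋ₀/ω)·sinh(ωT) ⇒ p·(1 − cosh) = x(T) − x₀·cosh − (ẋ₀/ω)·sinh
numerator   = 0.0393 − (0.0557)·1.324091 − (-0.2139/3.0069)·0.867880 = 0.027286
denominator = 1 − 1.324091 = -0.324091
p = 0.027286 / -0.324091 = -0.0842

p = -0.0842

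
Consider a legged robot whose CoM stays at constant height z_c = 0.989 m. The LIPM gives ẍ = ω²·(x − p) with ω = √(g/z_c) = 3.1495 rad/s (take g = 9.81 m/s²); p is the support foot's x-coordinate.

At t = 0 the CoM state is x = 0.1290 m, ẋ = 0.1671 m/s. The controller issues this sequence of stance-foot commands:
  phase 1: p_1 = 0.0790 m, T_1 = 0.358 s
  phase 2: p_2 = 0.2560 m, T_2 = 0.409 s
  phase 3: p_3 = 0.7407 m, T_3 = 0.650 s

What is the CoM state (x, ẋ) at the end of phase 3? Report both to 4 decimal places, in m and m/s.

x = 0.8125, ẋ = 0.4431

phase 1: p=0.0790, T=0.358, ωT=1.127521, cosh=1.705913, sinh=1.382078; start (x,ẋ)=(0.129000, 0.167100) → end (x,ẋ)=(0.237623, 0.502701)
phase 2: p=0.2560, T=0.409, ωT=1.288145, cosh=1.950919, sinh=1.675137; start (x,ẋ)=(0.237623, 0.502701) → end (x,ẋ)=(0.487522, 0.883776)
phase 3: p=0.7407, T=0.650, ωT=2.047175, cosh=3.937543, sinh=3.808444; start (x,ẋ)=(0.487522, 0.883776) → end (x,ẋ)=(0.812482, 0.443114)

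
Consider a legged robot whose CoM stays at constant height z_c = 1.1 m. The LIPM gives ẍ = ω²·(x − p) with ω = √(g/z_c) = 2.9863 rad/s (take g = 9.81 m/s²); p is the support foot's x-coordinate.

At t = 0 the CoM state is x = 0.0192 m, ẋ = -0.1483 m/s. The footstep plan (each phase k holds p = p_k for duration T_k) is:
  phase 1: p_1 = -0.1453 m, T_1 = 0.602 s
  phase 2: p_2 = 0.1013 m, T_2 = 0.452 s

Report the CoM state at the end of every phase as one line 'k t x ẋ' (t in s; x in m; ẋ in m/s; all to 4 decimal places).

phase 1: p=-0.1453, T=0.602, ωT=1.797753, cosh=3.100869, sinh=2.935198; start (x,ẋ)=(0.019200, -0.148300) → end (x,ẋ)=(0.219031, 0.982046)
phase 2: p=0.1013, T=0.452, ωT=1.349808, cosh=2.057987, sinh=1.798697; start (x,ẋ)=(0.219031, 0.982046) → end (x,ẋ)=(0.935091, 2.653423)

1 0.6020 0.2190 0.9820
2 1.0540 0.9351 2.6534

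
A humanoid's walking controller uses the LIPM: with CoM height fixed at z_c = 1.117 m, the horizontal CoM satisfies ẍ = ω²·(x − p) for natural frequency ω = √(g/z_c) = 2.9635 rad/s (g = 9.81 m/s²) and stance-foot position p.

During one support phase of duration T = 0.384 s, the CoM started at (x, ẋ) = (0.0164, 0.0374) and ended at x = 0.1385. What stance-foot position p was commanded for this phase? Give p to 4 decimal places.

ωT = 2.9635·0.384 = 1.137984; cosh(ωT) = 1.720468, sinh(ωT) = 1.400003
x(T) = p + (x₀−p)·cosh(ωT) + (ẋ₀/ω)·sinh(ωT) ⇒ p·(1 − cosh) = x(T) − x₀·cosh − (ẋ₀/ω)·sinh
numerator   = 0.1385 − (0.0164)·1.720468 − (0.0374/2.9635)·1.400003 = 0.092616
denominator = 1 − 1.720468 = -0.720468
p = 0.092616 / -0.720468 = -0.1285

p = -0.1285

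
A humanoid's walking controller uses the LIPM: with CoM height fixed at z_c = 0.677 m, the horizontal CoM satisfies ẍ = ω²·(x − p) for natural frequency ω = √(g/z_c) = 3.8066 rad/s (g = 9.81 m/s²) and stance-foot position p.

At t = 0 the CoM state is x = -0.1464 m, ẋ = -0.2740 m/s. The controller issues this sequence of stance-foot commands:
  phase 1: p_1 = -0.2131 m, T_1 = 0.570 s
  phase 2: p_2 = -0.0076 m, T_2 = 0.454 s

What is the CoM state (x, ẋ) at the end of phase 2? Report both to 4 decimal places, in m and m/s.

phase 1: p=-0.2131, T=0.570, ωT=2.169762, cosh=4.435202, sinh=4.320998; start (x,ẋ)=(-0.146400, -0.274000) → end (x,ẋ)=(-0.228298, -0.118143)
phase 2: p=-0.0076, T=0.454, ωT=1.728196, cosh=2.904047, sinh=2.726443; start (x,ẋ)=(-0.228298, -0.118143) → end (x,ẋ)=(-0.733138, -2.633607)

x = -0.7331, ẋ = -2.6336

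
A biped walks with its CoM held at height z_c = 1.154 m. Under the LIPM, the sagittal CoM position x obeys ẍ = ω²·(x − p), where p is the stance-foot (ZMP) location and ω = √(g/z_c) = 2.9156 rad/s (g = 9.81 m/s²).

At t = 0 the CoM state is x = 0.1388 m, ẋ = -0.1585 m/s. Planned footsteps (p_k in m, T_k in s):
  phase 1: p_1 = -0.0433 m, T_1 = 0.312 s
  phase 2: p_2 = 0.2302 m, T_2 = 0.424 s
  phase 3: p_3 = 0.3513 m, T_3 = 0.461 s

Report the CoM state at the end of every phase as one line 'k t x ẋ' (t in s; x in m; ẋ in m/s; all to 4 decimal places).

phase 1: p=-0.0433, T=0.312, ωT=0.909667, cosh=1.443077, sinh=1.040419; start (x,ẋ)=(0.138800, -0.158500) → end (x,ẋ)=(0.162924, 0.323663)
phase 2: p=0.2302, T=0.424, ωT=1.236214, cosh=1.866519, sinh=1.576037; start (x,ẋ)=(0.162924, 0.323663) → end (x,ẋ)=(0.279586, 0.294984)
phase 3: p=0.3513, T=0.461, ωT=1.344092, cosh=2.047739, sinh=1.786963; start (x,ẋ)=(0.279586, 0.294984) → end (x,ẋ)=(0.385243, 0.230414)

1 0.3120 0.1629 0.3237
2 0.7360 0.2796 0.2950
3 1.1970 0.3852 0.2304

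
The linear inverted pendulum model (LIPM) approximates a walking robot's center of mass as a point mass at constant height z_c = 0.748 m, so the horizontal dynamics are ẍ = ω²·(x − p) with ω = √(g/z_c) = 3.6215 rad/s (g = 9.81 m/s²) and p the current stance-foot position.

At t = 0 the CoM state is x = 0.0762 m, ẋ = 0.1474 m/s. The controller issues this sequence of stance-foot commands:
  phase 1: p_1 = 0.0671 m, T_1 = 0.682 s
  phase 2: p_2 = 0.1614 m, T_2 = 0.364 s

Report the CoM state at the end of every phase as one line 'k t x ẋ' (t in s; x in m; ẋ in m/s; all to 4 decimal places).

1 0.6820 0.3601 1.0708
2 1.0460 1.0721 3.3922

phase 1: p=0.0671, T=0.682, ωT=2.469863, cosh=5.952712, sinh=5.868115; start (x,ẋ)=(0.076200, 0.147400) → end (x,ẋ)=(0.360110, 1.070817)
phase 2: p=0.1614, T=0.364, ωT=1.318226, cosh=2.002198, sinh=1.734588; start (x,ẋ)=(0.360110, 1.070817) → end (x,ẋ)=(1.072146, 3.392247)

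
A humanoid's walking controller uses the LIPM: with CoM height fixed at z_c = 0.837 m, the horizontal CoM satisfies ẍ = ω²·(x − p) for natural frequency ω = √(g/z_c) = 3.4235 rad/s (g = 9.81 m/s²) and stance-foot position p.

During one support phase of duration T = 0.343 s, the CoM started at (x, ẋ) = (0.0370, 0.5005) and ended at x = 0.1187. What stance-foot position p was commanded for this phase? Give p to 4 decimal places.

p = 0.2082

ωT = 3.4235·0.343 = 1.174261; cosh(ωT) = 1.772398, sinh(ωT) = 1.463351
x(T) = p + (x₀−p)·cosh(ωT) + (ẋ₀/ω)·sinh(ωT) ⇒ p·(1 − cosh) = x(T) − x₀·cosh − (ẋ₀/ω)·sinh
numerator   = 0.1187 − (0.0370)·1.772398 − (0.5005/3.4235)·1.463351 = -0.160814
denominator = 1 − 1.772398 = -0.772398
p = -0.160814 / -0.772398 = 0.2082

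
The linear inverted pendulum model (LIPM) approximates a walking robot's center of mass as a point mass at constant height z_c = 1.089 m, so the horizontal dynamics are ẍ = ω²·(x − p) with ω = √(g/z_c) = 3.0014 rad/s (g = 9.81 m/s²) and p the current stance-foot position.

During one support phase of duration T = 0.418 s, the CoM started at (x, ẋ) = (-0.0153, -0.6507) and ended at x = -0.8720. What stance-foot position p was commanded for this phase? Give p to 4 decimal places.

ωT = 3.0014·0.418 = 1.254585; cosh(ωT) = 1.895789, sinh(ωT) = 1.610595
x(T) = p + (x₀−p)·cosh(ωT) + (ẋ₀/ω)·sinh(ωT) ⇒ p·(1 − cosh) = x(T) − x₀·cosh − (ẋ₀/ω)·sinh
numerator   = -0.8720 − (-0.0153)·1.895789 − (-0.6507/3.0014)·1.610595 = -0.493819
denominator = 1 − 1.895789 = -0.895789
p = -0.493819 / -0.895789 = 0.5513

p = 0.5513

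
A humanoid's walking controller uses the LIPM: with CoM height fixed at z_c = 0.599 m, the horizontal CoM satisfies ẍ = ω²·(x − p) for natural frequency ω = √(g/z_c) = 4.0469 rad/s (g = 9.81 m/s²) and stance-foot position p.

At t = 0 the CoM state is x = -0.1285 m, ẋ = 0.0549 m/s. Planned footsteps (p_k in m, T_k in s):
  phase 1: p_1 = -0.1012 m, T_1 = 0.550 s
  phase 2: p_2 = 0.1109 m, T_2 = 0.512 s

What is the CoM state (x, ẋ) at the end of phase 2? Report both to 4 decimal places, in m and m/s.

phase 1: p=-0.1012, T=0.550, ωT=2.225795, cosh=4.684412, sinh=4.576430; start (x,ẋ)=(-0.128500, 0.054900) → end (x,ẋ)=(-0.167001, -0.248432)
phase 2: p=0.1109, T=0.512, ωT=2.072013, cosh=4.033361, sinh=3.907429; start (x,ẋ)=(-0.167001, -0.248432) → end (x,ẋ)=(-1.249844, -5.396453)

x = -1.2498, ẋ = -5.3965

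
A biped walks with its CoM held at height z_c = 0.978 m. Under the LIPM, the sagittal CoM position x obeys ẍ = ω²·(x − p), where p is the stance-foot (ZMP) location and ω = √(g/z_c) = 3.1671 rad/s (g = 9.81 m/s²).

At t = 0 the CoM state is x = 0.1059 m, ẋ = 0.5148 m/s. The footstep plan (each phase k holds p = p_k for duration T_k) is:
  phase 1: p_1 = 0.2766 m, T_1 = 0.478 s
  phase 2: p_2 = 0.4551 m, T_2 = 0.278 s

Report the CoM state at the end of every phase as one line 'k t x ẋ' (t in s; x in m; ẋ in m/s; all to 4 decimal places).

1 0.4780 0.2214 0.0575
2 0.7560 0.1429 -0.6580

phase 1: p=0.2766, T=0.478, ωT=1.513874, cosh=2.382178, sinh=2.162122; start (x,ẋ)=(0.105900, 0.514800) → end (x,ẋ)=(0.221407, 0.057450)
phase 2: p=0.4551, T=0.278, ωT=0.880454, cosh=1.413294, sinh=0.998700; start (x,ẋ)=(0.221407, 0.057450) → end (x,ẋ)=(0.142939, -0.657973)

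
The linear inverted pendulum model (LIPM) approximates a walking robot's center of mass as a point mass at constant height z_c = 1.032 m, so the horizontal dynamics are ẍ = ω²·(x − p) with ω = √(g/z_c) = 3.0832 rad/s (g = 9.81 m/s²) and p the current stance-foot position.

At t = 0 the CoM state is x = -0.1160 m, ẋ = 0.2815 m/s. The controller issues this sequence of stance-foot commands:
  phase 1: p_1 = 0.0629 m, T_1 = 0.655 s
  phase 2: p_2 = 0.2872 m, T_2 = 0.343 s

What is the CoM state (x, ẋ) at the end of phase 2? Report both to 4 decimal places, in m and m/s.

x = -1.0311, ẋ = -3.7859

phase 1: p=0.0629, T=0.655, ωT=2.019496, cosh=3.833624, sinh=3.700902; start (x,ẋ)=(-0.116000, 0.281500) → end (x,ẋ)=(-0.285038, -0.962195)
phase 2: p=0.2872, T=0.343, ωT=1.057538, cosh=1.613291, sinh=1.265981; start (x,ẋ)=(-0.285038, -0.962195) → end (x,ẋ)=(-1.031070, -3.785903)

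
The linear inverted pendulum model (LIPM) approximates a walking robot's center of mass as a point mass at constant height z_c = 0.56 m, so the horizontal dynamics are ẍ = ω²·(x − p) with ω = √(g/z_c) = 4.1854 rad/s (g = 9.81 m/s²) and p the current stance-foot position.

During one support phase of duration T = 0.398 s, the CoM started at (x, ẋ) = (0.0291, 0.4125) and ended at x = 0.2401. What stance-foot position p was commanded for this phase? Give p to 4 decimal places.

p = 0.0523

ωT = 4.1854·0.398 = 1.665789; cosh(ωT) = 2.739444, sinh(ωT) = 2.550402
x(T) = p + (x₀−p)·cosh(ωT) + (ẋ₀/ω)·sinh(ωT) ⇒ p·(1 − cosh) = x(T) − x₀·cosh − (ẋ₀/ω)·sinh
numerator   = 0.2401 − (0.0291)·2.739444 − (0.4125/4.1854)·2.550402 = -0.090978
denominator = 1 − 2.739444 = -1.739444
p = -0.090978 / -1.739444 = 0.0523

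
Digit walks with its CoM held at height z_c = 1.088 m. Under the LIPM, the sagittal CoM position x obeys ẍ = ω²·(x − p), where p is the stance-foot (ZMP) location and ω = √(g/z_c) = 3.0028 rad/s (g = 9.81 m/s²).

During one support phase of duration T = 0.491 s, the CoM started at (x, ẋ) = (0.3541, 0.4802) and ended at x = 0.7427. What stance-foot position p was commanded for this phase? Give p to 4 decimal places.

p = 0.3097

ωT = 3.0028·0.491 = 1.474375; cosh(ωT) = 2.298613, sinh(ωT) = 2.069691
x(T) = p + (x₀−p)·cosh(ωT) + (ẋ₀/ω)·sinh(ωT) ⇒ p·(1 − cosh) = x(T) − x₀·cosh − (ẋ₀/ω)·sinh
numerator   = 0.7427 − (0.3541)·2.298613 − (0.4802/3.0028)·2.069691 = -0.402218
denominator = 1 − 2.298613 = -1.298613
p = -0.402218 / -1.298613 = 0.3097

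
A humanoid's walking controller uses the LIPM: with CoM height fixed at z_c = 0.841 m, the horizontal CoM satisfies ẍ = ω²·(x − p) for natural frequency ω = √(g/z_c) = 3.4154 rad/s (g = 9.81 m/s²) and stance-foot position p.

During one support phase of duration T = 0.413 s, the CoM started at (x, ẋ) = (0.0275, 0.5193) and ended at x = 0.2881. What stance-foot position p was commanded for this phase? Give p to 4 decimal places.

p = 0.0552

ωT = 3.4154·0.413 = 1.410560; cosh(ωT) = 2.171129, sinh(ωT) = 1.927122
x(T) = p + (x₀−p)·cosh(ωT) + (ẋ₀/ω)·sinh(ωT) ⇒ p·(1 − cosh) = x(T) − x₀·cosh − (ẋ₀/ω)·sinh
numerator   = 0.2881 − (0.0275)·2.171129 − (0.5193/3.4154)·1.927122 = -0.064618
denominator = 1 − 2.171129 = -1.171129
p = -0.064618 / -1.171129 = 0.0552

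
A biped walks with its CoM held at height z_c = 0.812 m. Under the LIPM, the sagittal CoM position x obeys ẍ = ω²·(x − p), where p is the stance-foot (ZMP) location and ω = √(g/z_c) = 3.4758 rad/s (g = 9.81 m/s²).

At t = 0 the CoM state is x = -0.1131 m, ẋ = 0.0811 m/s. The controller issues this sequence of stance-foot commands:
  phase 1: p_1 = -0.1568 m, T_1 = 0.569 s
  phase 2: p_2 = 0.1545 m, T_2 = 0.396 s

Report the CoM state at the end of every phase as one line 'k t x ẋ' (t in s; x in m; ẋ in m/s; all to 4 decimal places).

1 0.5690 0.0868 0.8369
2 0.9650 0.4584 1.3269

phase 1: p=-0.1568, T=0.569, ωT=1.977730, cosh=3.682353, sinh=3.543970; start (x,ẋ)=(-0.113100, 0.081100) → end (x,ẋ)=(0.086809, 0.836941)
phase 2: p=0.1545, T=0.396, ωT=1.376417, cosh=2.106583, sinh=1.854101; start (x,ẋ)=(0.086809, 0.836941) → end (x,ẋ)=(0.458355, 1.326855)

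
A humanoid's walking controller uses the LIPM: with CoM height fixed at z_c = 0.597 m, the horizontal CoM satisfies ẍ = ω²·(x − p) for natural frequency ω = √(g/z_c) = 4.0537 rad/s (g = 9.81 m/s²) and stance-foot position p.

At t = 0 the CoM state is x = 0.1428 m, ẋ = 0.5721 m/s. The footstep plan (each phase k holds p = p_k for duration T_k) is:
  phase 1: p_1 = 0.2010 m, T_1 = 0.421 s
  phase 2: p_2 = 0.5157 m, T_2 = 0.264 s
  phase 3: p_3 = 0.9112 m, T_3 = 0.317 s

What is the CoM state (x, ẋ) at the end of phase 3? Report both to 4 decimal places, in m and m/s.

phase 1: p=0.2010, T=0.421, ωT=1.706608, cosh=2.845859, sinh=2.664378; start (x,ẋ)=(0.142800, 0.572100) → end (x,ẋ)=(0.411396, 0.999521)
phase 2: p=0.5157, T=0.264, ωT=1.070177, cosh=1.629421, sinh=1.286474; start (x,ẋ)=(0.411396, 0.999521) → end (x,ẋ)=(0.662950, 1.084697)
phase 3: p=0.9112, T=0.317, ωT=1.285023, cosh=1.945697, sinh=1.669053; start (x,ẋ)=(0.662950, 1.084697) → end (x,ẋ)=(0.874789, 0.430873)

x = 0.8748, ẋ = 0.4309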